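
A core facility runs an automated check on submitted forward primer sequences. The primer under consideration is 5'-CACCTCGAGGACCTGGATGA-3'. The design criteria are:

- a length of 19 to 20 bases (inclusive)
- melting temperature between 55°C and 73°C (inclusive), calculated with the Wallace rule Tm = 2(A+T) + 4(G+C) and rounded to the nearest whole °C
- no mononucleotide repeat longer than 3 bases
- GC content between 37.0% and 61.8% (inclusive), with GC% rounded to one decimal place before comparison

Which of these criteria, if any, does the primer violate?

Base counts: A=5, T=3, G=6, C=6 (length 20).
length: length 20 ✓
Tm: Tm = 2·8 + 4·12 = 64°C ✓
homopolymer run: longest run = 2 ✓
GC content: GC 12/20 = 60.0% ✓

Meets all criteria.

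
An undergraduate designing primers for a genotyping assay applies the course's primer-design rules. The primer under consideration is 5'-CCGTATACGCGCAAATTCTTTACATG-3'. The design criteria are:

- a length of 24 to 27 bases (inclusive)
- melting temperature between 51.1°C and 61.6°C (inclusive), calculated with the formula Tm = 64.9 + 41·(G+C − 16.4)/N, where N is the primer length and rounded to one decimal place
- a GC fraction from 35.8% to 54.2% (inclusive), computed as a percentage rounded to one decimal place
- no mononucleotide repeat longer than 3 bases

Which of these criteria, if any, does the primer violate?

Meets all criteria.

Base counts: A=7, T=8, G=4, C=7 (length 26).
length: length 26 ✓
Tm: Tm = 64.9 + 41·(11 − 16.4)/26 = 56.4°C ✓
GC content: GC 11/26 = 42.3% ✓
homopolymer run: longest run = 3 ✓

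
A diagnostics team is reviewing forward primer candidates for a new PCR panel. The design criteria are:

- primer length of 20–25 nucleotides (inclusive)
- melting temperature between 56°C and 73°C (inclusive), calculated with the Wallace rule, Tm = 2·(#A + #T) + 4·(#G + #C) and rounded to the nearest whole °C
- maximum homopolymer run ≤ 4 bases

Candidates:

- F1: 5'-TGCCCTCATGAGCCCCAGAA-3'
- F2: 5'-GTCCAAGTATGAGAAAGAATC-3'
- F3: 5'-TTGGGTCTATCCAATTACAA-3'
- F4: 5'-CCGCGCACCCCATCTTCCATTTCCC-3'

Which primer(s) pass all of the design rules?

F1 and F2.

F1 (20 nt, A=5 T=3 G=4 C=8): length 20 ✓; Tm = 2·8 + 4·12 = 64°C ✓; longest run = 4 ✓ — passes.
F2 (21 nt, A=9 T=4 G=5 C=3): length 21 ✓; Tm = 2·13 + 4·8 = 58°C ✓; longest run = 3 ✓ — passes.
F3 (20 nt, A=6 T=7 G=3 C=4): length 20 ✓; Tm = 2·13 + 4·7 = 54°C, outside 56–73°C ✗; longest run = 3 ✓ — fails.
F4 (25 nt, A=3 T=6 G=2 C=14): length 25 ✓; Tm = 2·9 + 4·16 = 82°C, outside 56–73°C ✗; longest run = 4 ✓ — fails.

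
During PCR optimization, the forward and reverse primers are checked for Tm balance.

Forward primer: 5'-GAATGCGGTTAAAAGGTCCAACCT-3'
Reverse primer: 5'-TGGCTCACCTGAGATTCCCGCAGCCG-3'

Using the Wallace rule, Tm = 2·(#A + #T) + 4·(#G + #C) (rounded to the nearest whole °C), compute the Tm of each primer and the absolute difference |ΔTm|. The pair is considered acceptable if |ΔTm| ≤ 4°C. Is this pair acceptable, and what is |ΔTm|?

Forward: A=8 T=5 G=6 C=5 → Tm = 2·13 + 4·11 = 70°C.
Reverse: A=4 T=5 G=7 C=10 → Tm = 2·9 + 4·17 = 86°C.
|ΔTm| = |70 − 86| = 16°C, > 4°C.

|ΔTm| = 16°C; the pair is not acceptable.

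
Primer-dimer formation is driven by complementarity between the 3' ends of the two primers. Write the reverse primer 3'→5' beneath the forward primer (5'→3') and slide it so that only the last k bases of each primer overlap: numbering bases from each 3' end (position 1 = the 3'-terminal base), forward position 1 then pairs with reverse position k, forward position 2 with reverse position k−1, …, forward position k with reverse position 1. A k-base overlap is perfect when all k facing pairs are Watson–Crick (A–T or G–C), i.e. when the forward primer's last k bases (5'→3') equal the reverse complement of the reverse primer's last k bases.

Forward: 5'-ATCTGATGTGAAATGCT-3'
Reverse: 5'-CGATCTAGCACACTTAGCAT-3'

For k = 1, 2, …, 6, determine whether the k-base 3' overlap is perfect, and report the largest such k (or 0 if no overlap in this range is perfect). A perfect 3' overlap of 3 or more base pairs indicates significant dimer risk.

Longest perfect overlap: 5 complementary base pairs; significant dimer risk (threshold 3).

Last 6 bases (5'→3') — forward …AATGCT, reverse …TAGCAT.
Reverse complement of the reverse primer's last 6 bases: ATGCTA; its first k bases are the reverse complement of the reverse primer's last k bases, so a perfect k-base overlap needs the forward primer's last k bases to equal them.
Comparing (forward last k vs required): k=1: T vs A ✗; k=2: CT vs AT ✗; k=3: GCT vs ATG ✗; k=4: TGCT vs ATGC ✗; k=5: ATGCT vs ATGCT ✓; k=6: AATGCT vs ATGCTA ✗.
Only k = 5 is perfect, so the longest perfect 3' overlap is 5.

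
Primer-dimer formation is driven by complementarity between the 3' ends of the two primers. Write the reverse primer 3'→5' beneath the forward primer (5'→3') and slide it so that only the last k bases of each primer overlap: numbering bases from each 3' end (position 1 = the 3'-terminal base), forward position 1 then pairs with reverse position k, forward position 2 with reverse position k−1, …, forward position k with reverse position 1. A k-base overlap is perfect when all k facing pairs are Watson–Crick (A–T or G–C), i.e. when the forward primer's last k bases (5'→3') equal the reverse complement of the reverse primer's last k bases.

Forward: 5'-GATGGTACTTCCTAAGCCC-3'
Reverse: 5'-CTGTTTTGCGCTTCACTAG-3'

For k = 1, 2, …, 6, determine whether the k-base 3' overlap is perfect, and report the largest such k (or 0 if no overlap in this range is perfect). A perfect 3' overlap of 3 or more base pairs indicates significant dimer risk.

Last 6 bases (5'→3') — forward …AAGCCC, reverse …CACTAG.
Reverse complement of the reverse primer's last 6 bases: CTAGTG; its first k bases are the reverse complement of the reverse primer's last k bases, so a perfect k-base overlap needs the forward primer's last k bases to equal them.
Comparing (forward last k vs required): k=1: C vs C ✓; k=2: CC vs CT ✗; k=3: CCC vs CTA ✗; k=4: GCCC vs CTAG ✗; k=5: AGCCC vs CTAGT ✗; k=6: AAGCCC vs CTAGTG ✗.
Only k = 1 is perfect, so the longest perfect 3' overlap is 1.

Longest perfect overlap: 1 complementary base pair; below the dimer-risk threshold (threshold 3).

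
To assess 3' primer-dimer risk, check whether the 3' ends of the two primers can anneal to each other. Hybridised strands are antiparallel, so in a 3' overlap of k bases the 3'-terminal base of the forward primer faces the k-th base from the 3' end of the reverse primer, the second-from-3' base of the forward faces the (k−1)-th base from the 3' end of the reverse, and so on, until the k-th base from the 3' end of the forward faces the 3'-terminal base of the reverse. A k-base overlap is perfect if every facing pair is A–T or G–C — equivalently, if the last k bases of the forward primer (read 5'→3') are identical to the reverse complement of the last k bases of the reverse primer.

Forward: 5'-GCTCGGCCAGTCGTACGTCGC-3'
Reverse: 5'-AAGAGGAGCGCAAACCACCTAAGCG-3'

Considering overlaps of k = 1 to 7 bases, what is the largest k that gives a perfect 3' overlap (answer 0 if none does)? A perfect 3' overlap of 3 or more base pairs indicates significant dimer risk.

Longest perfect overlap: 3 complementary base pairs; significant dimer risk (threshold 3).

Last 7 bases (5'→3') — forward …ACGTCGC, reverse …CTAAGCG.
Reverse complement of the reverse primer's last 7 bases: CGCTTAG; its first k bases are the reverse complement of the reverse primer's last k bases, so a perfect k-base overlap needs the forward primer's last k bases to equal them.
Comparing (forward last k vs required): k=1: C vs C ✓; k=2: GC vs CG ✗; k=3: CGC vs CGC ✓; k=4: TCGC vs CGCT ✗; k=5: GTCGC vs CGCTT ✗; k=6: CGTCGC vs CGCTTA ✗; k=7: ACGTCGC vs CGCTTAG ✗.
Perfect overlaps at k = 1, 3; the largest is 3.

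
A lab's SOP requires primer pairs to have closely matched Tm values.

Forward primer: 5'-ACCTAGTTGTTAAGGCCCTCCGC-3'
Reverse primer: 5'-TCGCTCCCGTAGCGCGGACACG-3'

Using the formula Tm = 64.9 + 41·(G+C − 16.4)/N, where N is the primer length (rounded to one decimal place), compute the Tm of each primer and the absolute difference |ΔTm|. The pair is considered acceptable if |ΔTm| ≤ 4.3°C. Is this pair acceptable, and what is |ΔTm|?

|ΔTm| = 5.4°C; the pair is not acceptable.

Forward: G+C = 13, N = 23 → Tm = 64.9 + 41·(13 − 16.4)/23 = 58.8°C.
Reverse: G+C = 16, N = 22 → Tm = 64.9 + 41·(16 − 16.4)/22 = 64.2°C.
|ΔTm| = |58.8 − 64.2| = 5.4°C, > 4.3°C.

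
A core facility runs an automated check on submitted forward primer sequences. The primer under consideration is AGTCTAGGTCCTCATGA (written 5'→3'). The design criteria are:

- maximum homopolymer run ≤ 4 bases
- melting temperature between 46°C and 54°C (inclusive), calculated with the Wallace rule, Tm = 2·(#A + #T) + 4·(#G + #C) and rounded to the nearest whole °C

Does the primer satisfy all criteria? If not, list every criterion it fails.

Meets all criteria.

Base counts: A=4, T=5, G=4, C=4 (length 17).
homopolymer run: longest run = 2 ✓
Tm: Tm = 2·9 + 4·8 = 50°C ✓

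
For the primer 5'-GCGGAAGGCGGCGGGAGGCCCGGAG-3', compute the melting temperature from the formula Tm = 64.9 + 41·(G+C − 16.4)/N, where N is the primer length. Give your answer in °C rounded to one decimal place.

72.4°C

Base counts: A=4, T=0, G=15, C=6; G+C = 21, N = 25.
Tm = 64.9 + 41·(21 − 16.4)/25 = 64.9 + 188.60/25 = 72.4°C.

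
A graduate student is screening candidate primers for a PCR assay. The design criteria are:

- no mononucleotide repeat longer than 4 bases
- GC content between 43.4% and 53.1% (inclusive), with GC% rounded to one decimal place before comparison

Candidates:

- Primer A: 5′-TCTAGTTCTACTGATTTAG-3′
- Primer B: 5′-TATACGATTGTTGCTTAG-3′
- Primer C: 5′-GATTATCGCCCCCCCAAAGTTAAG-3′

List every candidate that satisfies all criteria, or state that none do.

Primer A (19 nt, A=4 T=9 G=3 C=3): longest run = 3 ✓; GC 6/19 = 31.6%, outside 43.4–53.1% ✗ — fails.
Primer B (18 nt, A=4 T=8 G=4 C=2): longest run = 2 ✓; GC 6/18 = 33.3%, outside 43.4–53.1% ✗ — fails.
Primer C (24 nt, A=7 T=5 G=4 C=8): longest run = 7, exceeds 4 ✗; GC 12/24 = 50.0% ✓ — fails.

None of the candidates satisfy all criteria.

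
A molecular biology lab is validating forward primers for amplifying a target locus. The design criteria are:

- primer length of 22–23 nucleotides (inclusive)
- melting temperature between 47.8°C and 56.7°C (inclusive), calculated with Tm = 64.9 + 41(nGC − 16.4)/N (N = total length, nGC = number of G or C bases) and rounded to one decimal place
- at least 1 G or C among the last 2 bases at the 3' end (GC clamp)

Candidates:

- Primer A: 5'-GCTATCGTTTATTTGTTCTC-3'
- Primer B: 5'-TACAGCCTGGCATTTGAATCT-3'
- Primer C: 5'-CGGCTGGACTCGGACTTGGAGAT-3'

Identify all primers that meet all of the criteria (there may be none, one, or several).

Primer A (20 nt, A=2 T=11 G=3 C=4): length 20, outside 22–23 ✗; Tm = 64.9 + 41·(7 − 16.4)/20 = 45.6°C, outside 47.8–56.7°C ✗; 3' end TC has 1 G/C ✓ — fails.
Primer B (21 nt, A=5 T=7 G=4 C=5): length 21, outside 22–23 ✗; Tm = 64.9 + 41·(9 − 16.4)/21 = 50.5°C ✓; 3' end CT has 1 G/C ✓ — fails.
Primer C (23 nt, A=4 T=5 G=9 C=5): length 23 ✓; Tm = 64.9 + 41·(14 − 16.4)/23 = 60.6°C, outside 47.8–56.7°C ✗; 3' end AT has 0 G/C, need ≥1 ✗ — fails.

None of the candidates satisfy all criteria.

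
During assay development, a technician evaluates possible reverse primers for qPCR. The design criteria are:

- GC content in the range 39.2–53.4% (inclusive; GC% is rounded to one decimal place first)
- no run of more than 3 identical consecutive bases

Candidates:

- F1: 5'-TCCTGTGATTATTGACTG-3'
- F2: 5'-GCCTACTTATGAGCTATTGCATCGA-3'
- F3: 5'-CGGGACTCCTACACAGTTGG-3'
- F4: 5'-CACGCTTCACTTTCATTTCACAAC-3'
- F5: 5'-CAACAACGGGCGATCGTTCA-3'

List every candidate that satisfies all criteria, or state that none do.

F2 and F4.

F1 (18 nt, A=3 T=8 G=4 C=3): GC 7/18 = 38.9%, outside 39.2–53.4% ✗; longest run = 2 ✓ — fails.
F2 (25 nt, A=6 T=8 G=5 C=6): GC 11/25 = 44.0% ✓; longest run = 2 ✓ — passes.
F3 (20 nt, A=4 T=4 G=6 C=6): GC 12/20 = 60.0%, outside 39.2–53.4% ✗; longest run = 3 ✓ — fails.
F4 (24 nt, A=6 T=8 G=1 C=9): GC 10/24 = 41.7% ✓; longest run = 3 ✓ — passes.
F5 (20 nt, A=6 T=3 G=5 C=6): GC 11/20 = 55.0%, outside 39.2–53.4% ✗; longest run = 3 ✓ — fails.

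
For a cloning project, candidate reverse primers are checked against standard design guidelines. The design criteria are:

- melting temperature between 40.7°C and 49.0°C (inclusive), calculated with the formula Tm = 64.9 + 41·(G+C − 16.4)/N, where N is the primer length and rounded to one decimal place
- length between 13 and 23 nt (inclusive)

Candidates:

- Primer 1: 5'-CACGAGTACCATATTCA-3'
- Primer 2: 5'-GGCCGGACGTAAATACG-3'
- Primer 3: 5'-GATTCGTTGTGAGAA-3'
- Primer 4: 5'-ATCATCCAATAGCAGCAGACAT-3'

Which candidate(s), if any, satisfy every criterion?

Primer 1 only.

Primer 1 (17 nt, A=6 T=4 G=2 C=5): Tm = 64.9 + 41·(7 − 16.4)/17 = 42.2°C ✓; length 17 ✓ — passes.
Primer 2 (17 nt, A=5 T=2 G=6 C=4): Tm = 64.9 + 41·(10 − 16.4)/17 = 49.5°C, outside 40.7–49.0°C ✗; length 17 ✓ — fails.
Primer 3 (15 nt, A=4 T=5 G=5 C=1): Tm = 64.9 + 41·(6 − 16.4)/15 = 36.5°C, outside 40.7–49.0°C ✗; length 15 ✓ — fails.
Primer 4 (22 nt, A=9 T=4 G=3 C=6): Tm = 64.9 + 41·(9 − 16.4)/22 = 51.1°C, outside 40.7–49.0°C ✗; length 22 ✓ — fails.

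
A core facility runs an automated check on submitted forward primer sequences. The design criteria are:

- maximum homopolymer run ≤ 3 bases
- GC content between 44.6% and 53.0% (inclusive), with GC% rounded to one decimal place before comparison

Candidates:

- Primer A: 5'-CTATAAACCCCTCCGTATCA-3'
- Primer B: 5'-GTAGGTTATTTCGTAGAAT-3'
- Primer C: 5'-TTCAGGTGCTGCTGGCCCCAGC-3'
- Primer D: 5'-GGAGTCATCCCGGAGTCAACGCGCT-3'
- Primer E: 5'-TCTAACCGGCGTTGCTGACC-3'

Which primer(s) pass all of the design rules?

None of the candidates satisfy all criteria.

Primer A (20 nt, A=6 T=5 G=1 C=8): longest run = 4, exceeds 3 ✗; GC 9/20 = 45.0% ✓ — fails.
Primer B (19 nt, A=5 T=8 G=5 C=1): longest run = 3 ✓; GC 6/19 = 31.6%, outside 44.6–53.0% ✗ — fails.
Primer C (22 nt, A=2 T=5 G=7 C=8): longest run = 4, exceeds 3 ✗; GC 15/22 = 68.2%, outside 44.6–53.0% ✗ — fails.
Primer D (25 nt, A=5 T=4 G=8 C=8): longest run = 3 ✓; GC 16/25 = 64.0%, outside 44.6–53.0% ✗ — fails.
Primer E (20 nt, A=3 T=5 G=5 C=7): longest run = 2 ✓; GC 12/20 = 60.0%, outside 44.6–53.0% ✗ — fails.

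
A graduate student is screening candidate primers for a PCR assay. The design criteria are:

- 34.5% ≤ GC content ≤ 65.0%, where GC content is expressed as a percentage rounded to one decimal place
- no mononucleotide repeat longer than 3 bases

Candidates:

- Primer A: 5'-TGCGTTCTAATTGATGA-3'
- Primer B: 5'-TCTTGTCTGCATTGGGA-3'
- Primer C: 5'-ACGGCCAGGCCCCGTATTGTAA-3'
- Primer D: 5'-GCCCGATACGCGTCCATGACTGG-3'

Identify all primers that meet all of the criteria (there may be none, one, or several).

Primer A and Primer B.

Primer A (17 nt, A=4 T=7 G=4 C=2): GC 6/17 = 35.3% ✓; longest run = 2 ✓ — passes.
Primer B (17 nt, A=2 T=7 G=5 C=3): GC 8/17 = 47.1% ✓; longest run = 3 ✓ — passes.
Primer C (22 nt, A=5 T=4 G=6 C=7): GC 13/22 = 59.1% ✓; longest run = 4, exceeds 3 ✗ — fails.
Primer D (23 nt, A=4 T=4 G=7 C=8): GC 15/23 = 65.2%, outside 34.5–65.0% ✗; longest run = 3 ✓ — fails.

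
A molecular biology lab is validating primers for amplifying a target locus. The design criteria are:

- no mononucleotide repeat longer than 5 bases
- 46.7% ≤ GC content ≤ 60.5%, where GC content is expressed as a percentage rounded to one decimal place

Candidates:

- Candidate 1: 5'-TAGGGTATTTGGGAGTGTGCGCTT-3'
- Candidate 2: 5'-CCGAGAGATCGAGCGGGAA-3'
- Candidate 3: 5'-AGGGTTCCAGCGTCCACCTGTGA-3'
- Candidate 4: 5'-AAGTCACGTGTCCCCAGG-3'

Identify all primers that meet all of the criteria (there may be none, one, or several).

Candidate 1 (24 nt, A=3 T=9 G=10 C=2): longest run = 3 ✓; GC 12/24 = 50.0% ✓ — passes.
Candidate 2 (19 nt, A=6 T=1 G=8 C=4): longest run = 3 ✓; GC 12/19 = 63.2%, outside 46.7–60.5% ✗ — fails.
Candidate 3 (23 nt, A=4 T=5 G=7 C=7): longest run = 3 ✓; GC 14/23 = 60.9%, outside 46.7–60.5% ✗ — fails.
Candidate 4 (18 nt, A=4 T=3 G=5 C=6): longest run = 4 ✓; GC 11/18 = 61.1%, outside 46.7–60.5% ✗ — fails.

Candidate 1 only.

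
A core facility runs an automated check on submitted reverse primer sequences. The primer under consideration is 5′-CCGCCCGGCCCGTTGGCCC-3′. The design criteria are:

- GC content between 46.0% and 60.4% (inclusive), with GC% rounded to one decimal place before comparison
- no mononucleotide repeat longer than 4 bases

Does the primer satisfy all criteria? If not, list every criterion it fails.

Fails: GC content.

Base counts: A=0, T=2, G=6, C=11 (length 19).
GC content: GC 17/19 = 89.5%, outside 46.0–60.4% ✗
homopolymer run: longest run = 3 ✓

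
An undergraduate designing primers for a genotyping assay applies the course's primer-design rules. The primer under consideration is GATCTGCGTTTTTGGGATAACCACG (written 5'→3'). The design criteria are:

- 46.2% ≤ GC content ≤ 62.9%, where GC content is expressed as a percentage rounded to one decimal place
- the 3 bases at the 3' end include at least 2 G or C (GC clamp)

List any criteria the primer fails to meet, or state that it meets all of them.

Base counts: A=5, T=8, G=7, C=5 (length 25).
GC content: GC 12/25 = 48.0% ✓
GC clamp: 3' end ACG has 2 G/C ✓

Meets all criteria.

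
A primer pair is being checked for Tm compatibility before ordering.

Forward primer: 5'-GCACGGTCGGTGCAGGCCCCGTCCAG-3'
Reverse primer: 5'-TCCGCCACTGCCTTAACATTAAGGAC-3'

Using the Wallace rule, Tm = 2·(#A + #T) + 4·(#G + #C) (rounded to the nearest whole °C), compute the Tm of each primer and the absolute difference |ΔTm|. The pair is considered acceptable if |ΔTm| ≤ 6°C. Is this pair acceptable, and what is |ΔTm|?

Forward: A=3 T=3 G=10 C=10 → Tm = 2·6 + 4·20 = 92°C.
Reverse: A=7 T=6 G=4 C=9 → Tm = 2·13 + 4·13 = 78°C.
|ΔTm| = |92 − 78| = 14°C, > 6°C.

|ΔTm| = 14°C; the pair is not acceptable.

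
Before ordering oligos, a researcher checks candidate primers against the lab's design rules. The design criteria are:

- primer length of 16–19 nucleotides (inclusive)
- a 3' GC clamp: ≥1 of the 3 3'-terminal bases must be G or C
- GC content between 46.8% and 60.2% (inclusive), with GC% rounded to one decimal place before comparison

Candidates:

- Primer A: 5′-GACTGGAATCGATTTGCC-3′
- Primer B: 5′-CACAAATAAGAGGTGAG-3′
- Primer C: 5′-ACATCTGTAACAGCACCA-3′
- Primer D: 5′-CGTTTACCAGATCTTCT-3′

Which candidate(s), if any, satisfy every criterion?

Primer A (18 nt, A=4 T=5 G=5 C=4): length 18 ✓; 3' end GCC has 3 G/C ✓; GC 9/18 = 50.0% ✓ — passes.
Primer B (17 nt, A=8 T=2 G=5 C=2): length 17 ✓; 3' end GAG has 2 G/C ✓; GC 7/17 = 41.2%, outside 46.8–60.2% ✗ — fails.
Primer C (18 nt, A=7 T=3 G=2 C=6): length 18 ✓; 3' end CCA has 2 G/C ✓; GC 8/18 = 44.4%, outside 46.8–60.2% ✗ — fails.
Primer D (17 nt, A=3 T=7 G=2 C=5): length 17 ✓; 3' end TCT has 1 G/C ✓; GC 7/17 = 41.2%, outside 46.8–60.2% ✗ — fails.

Primer A only.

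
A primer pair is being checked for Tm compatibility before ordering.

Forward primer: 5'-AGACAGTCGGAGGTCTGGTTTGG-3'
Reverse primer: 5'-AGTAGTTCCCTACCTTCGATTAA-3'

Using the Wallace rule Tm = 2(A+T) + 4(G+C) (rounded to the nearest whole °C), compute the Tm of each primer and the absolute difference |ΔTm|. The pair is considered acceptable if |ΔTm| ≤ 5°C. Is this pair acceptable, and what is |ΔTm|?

|ΔTm| = 8°C; the pair is not acceptable.

Forward: A=4 T=6 G=10 C=3 → Tm = 2·10 + 4·13 = 72°C.
Reverse: A=6 T=8 G=3 C=6 → Tm = 2·14 + 4·9 = 64°C.
|ΔTm| = |72 − 64| = 8°C, > 5°C.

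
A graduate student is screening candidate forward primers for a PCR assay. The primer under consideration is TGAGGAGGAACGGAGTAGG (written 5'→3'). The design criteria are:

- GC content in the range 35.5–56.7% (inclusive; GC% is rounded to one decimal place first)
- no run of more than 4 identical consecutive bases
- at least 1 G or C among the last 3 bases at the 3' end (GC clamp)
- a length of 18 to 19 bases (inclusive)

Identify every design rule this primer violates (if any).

Base counts: A=6, T=2, G=10, C=1 (length 19).
GC content: GC 11/19 = 57.9%, outside 35.5–56.7% ✗
homopolymer run: longest run = 2 ✓
GC clamp: 3' end AGG has 2 G/C ✓
length: length 19 ✓

Fails: GC content.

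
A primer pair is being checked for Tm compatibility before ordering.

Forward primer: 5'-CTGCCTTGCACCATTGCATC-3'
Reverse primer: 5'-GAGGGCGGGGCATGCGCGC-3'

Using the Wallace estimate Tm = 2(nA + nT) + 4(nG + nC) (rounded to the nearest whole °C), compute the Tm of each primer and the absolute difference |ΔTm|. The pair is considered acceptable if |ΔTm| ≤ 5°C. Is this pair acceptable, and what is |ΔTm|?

|ΔTm| = 8°C; the pair is not acceptable.

Forward: A=3 T=6 G=3 C=8 → Tm = 2·9 + 4·11 = 62°C.
Reverse: A=2 T=1 G=11 C=5 → Tm = 2·3 + 4·16 = 70°C.
|ΔTm| = |62 − 70| = 8°C, > 5°C.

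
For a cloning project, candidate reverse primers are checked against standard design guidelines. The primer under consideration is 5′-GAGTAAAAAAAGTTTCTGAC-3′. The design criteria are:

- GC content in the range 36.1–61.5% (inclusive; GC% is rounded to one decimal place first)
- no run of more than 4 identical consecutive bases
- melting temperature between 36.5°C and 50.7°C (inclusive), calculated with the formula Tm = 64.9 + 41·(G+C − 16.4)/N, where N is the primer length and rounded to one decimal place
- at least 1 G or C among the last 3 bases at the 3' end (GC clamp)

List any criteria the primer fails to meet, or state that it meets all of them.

Fails: GC content, homopolymer run.

Base counts: A=9, T=5, G=4, C=2 (length 20).
GC content: GC 6/20 = 30.0%, outside 36.1–61.5% ✗
homopolymer run: longest run = 7, exceeds 4 ✗
Tm: Tm = 64.9 + 41·(6 − 16.4)/20 = 43.6°C ✓
GC clamp: 3' end GAC has 2 G/C ✓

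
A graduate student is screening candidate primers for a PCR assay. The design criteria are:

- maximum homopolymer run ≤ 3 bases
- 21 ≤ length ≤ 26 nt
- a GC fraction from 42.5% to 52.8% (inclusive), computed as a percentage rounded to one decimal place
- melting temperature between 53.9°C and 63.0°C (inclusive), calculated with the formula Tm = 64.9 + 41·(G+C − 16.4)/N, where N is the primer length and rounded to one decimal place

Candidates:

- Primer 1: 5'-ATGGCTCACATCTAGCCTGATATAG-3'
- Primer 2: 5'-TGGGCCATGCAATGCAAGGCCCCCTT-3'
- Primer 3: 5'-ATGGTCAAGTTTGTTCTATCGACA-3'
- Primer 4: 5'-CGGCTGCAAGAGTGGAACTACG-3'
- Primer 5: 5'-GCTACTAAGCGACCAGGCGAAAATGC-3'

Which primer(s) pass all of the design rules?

Primer 1 (25 nt, A=7 T=7 G=5 C=6): longest run = 2 ✓; length 25 ✓; GC 11/25 = 44.0% ✓; Tm = 64.9 + 41·(11 − 16.4)/25 = 56.0°C ✓ — passes.
Primer 2 (26 nt, A=5 T=5 G=7 C=9): longest run = 5, exceeds 3 ✗; length 26 ✓; GC 16/26 = 61.5%, outside 42.5–52.8% ✗; Tm = 64.9 + 41·(16 − 16.4)/26 = 64.3°C, outside 53.9–63.0°C ✗ — fails.
Primer 3 (24 nt, A=6 T=9 G=5 C=4): longest run = 3 ✓; length 24 ✓; GC 9/24 = 37.5%, outside 42.5–52.8% ✗; Tm = 64.9 + 41·(9 − 16.4)/24 = 52.3°C, outside 53.9–63.0°C ✗ — fails.
Primer 4 (22 nt, A=6 T=3 G=8 C=5): longest run = 2 ✓; length 22 ✓; GC 13/22 = 59.1%, outside 42.5–52.8% ✗; Tm = 64.9 + 41·(13 − 16.4)/22 = 58.6°C ✓ — fails.
Primer 5 (26 nt, A=9 T=3 G=7 C=7): longest run = 4, exceeds 3 ✗; length 26 ✓; GC 14/26 = 53.8%, outside 42.5–52.8% ✗; Tm = 64.9 + 41·(14 − 16.4)/26 = 61.1°C ✓ — fails.

Primer 1 only.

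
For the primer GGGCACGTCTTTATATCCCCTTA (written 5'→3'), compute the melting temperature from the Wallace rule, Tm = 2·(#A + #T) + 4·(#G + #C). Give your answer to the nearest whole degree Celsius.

68°C

Base counts: A=4, T=8, G=4, C=7 (length 23).
Tm = 2·(4+8) + 4·(4+7) = 2·12 + 4·11 = 24 + 44 = 68°C.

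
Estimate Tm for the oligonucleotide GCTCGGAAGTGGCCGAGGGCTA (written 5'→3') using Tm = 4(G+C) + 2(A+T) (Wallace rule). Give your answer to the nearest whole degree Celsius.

74°C

Base counts: A=4, T=3, G=10, C=5 (length 22).
Tm = 2·(4+3) + 4·(10+5) = 2·7 + 4·15 = 14 + 60 = 74°C.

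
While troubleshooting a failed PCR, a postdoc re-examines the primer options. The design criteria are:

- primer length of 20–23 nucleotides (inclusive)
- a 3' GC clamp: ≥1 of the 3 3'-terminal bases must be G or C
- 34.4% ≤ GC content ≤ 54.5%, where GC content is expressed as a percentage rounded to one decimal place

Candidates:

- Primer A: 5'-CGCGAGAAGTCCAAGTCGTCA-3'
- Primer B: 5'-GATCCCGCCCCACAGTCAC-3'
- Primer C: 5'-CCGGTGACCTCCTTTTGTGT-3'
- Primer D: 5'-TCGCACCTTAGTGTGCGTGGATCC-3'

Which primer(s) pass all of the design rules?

None of the candidates satisfy all criteria.

Primer A (21 nt, A=6 T=3 G=6 C=6): length 21 ✓; 3' end TCA has 1 G/C ✓; GC 12/21 = 57.1%, outside 34.4–54.5% ✗ — fails.
Primer B (19 nt, A=4 T=2 G=3 C=10): length 19, outside 20–23 ✗; 3' end CAC has 2 G/C ✓; GC 13/19 = 68.4%, outside 34.4–54.5% ✗ — fails.
Primer C (20 nt, A=1 T=8 G=5 C=6): length 20 ✓; 3' end TGT has 1 G/C ✓; GC 11/20 = 55.0%, outside 34.4–54.5% ✗ — fails.
Primer D (24 nt, A=3 T=7 G=7 C=7): length 24, outside 20–23 ✗; 3' end TCC has 2 G/C ✓; GC 14/24 = 58.3%, outside 34.4–54.5% ✗ — fails.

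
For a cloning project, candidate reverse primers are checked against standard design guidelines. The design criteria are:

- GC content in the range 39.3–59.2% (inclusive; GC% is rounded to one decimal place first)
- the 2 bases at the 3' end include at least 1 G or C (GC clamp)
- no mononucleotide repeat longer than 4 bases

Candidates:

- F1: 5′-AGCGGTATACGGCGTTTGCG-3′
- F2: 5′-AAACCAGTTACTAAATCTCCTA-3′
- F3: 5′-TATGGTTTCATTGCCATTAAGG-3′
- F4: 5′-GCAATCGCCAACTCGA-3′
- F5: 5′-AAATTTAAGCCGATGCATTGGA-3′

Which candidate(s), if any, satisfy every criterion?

F1 (20 nt, A=3 T=5 G=8 C=4): GC 12/20 = 60.0%, outside 39.3–59.2% ✗; 3' end CG has 2 G/C ✓; longest run = 3 ✓ — fails.
F2 (22 nt, A=9 T=6 G=1 C=6): GC 7/22 = 31.8%, outside 39.3–59.2% ✗; 3' end TA has 0 G/C, need ≥1 ✗; longest run = 3 ✓ — fails.
F3 (22 nt, A=5 T=9 G=5 C=3): GC 8/22 = 36.4%, outside 39.3–59.2% ✗; 3' end GG has 2 G/C ✓; longest run = 3 ✓ — fails.
F4 (16 nt, A=5 T=2 G=3 C=6): GC 9/16 = 56.3% ✓; 3' end GA has 1 G/C ✓; longest run = 2 ✓ — passes.
F5 (22 nt, A=8 T=6 G=5 C=3): GC 8/22 = 36.4%, outside 39.3–59.2% ✗; 3' end GA has 1 G/C ✓; longest run = 3 ✓ — fails.

F4 only.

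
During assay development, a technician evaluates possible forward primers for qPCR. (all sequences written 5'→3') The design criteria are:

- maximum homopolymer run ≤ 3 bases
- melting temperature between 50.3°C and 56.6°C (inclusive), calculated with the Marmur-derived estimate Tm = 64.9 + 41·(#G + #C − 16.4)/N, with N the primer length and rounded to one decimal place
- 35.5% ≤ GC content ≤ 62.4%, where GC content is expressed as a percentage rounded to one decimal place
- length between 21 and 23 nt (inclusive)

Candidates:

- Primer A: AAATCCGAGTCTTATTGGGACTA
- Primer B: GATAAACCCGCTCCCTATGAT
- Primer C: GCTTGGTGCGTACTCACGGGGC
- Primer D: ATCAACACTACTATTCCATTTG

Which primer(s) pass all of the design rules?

Primer A (23 nt, A=7 T=7 G=5 C=4): longest run = 3 ✓; Tm = 64.9 + 41·(9 − 16.4)/23 = 51.7°C ✓; GC 9/23 = 39.1% ✓; length 23 ✓ — passes.
Primer B (21 nt, A=6 T=5 G=3 C=7): longest run = 3 ✓; Tm = 64.9 + 41·(10 − 16.4)/21 = 52.4°C ✓; GC 10/21 = 47.6% ✓; length 21 ✓ — passes.
Primer C (22 nt, A=2 T=5 G=9 C=6): longest run = 4, exceeds 3 ✗; Tm = 64.9 + 41·(15 − 16.4)/22 = 62.3°C, outside 50.3–56.6°C ✗; GC 15/22 = 68.2%, outside 35.5–62.4% ✗; length 22 ✓ — fails.
Primer D (22 nt, A=7 T=8 G=1 C=6): longest run = 3 ✓; Tm = 64.9 + 41·(7 − 16.4)/22 = 47.4°C, outside 50.3–56.6°C ✗; GC 7/22 = 31.8%, outside 35.5–62.4% ✗; length 22 ✓ — fails.

Primer A and Primer B.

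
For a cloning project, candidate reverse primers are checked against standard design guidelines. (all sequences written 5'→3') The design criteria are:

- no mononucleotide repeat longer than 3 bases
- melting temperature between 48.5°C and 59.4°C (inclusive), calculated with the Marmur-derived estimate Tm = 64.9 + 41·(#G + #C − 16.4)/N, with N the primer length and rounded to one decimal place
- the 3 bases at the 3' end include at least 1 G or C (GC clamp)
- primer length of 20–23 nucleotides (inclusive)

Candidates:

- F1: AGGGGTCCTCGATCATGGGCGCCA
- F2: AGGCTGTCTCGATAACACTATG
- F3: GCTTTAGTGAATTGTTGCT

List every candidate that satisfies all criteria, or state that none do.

F2 only.

F1 (24 nt, A=4 T=4 G=9 C=7): longest run = 4, exceeds 3 ✗; Tm = 64.9 + 41·(16 − 16.4)/24 = 64.2°C, outside 48.5–59.4°C ✗; 3' end CCA has 2 G/C ✓; length 24, outside 20–23 ✗ — fails.
F2 (22 nt, A=6 T=6 G=5 C=5): longest run = 2 ✓; Tm = 64.9 + 41·(10 − 16.4)/22 = 53.0°C ✓; 3' end ATG has 1 G/C ✓; length 22 ✓ — passes.
F3 (19 nt, A=3 T=9 G=5 C=2): longest run = 3 ✓; Tm = 64.9 + 41·(7 − 16.4)/19 = 44.6°C, outside 48.5–59.4°C ✗; 3' end GCT has 2 G/C ✓; length 19, outside 20–23 ✗ — fails.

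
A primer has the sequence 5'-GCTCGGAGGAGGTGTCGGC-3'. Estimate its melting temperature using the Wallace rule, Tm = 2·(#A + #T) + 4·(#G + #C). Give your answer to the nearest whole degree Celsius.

Base counts: A=2, T=3, G=10, C=4 (length 19).
Tm = 2·(2+3) + 4·(10+4) = 2·5 + 4·14 = 10 + 56 = 66°C.

66°C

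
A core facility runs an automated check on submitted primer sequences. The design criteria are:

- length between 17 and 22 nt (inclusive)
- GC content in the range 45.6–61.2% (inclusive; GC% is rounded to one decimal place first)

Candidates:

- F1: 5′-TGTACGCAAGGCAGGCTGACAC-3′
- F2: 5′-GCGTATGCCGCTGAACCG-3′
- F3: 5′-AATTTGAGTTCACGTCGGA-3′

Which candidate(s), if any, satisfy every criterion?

F1 (22 nt, A=6 T=3 G=7 C=6): length 22 ✓; GC 13/22 = 59.1% ✓ — passes.
F2 (18 nt, A=3 T=3 G=6 C=6): length 18 ✓; GC 12/18 = 66.7%, outside 45.6–61.2% ✗ — fails.
F3 (19 nt, A=5 T=6 G=5 C=3): length 19 ✓; GC 8/19 = 42.1%, outside 45.6–61.2% ✗ — fails.

F1 only.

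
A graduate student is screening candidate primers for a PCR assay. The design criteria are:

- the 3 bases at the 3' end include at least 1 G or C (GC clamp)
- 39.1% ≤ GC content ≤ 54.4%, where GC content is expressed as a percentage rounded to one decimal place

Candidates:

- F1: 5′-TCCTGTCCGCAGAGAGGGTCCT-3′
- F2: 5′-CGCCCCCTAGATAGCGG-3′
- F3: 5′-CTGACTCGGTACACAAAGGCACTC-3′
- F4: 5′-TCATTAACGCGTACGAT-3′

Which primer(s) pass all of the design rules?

F1 (22 nt, A=3 T=5 G=7 C=7): 3' end CCT has 2 G/C ✓; GC 14/22 = 63.6%, outside 39.1–54.4% ✗ — fails.
F2 (17 nt, A=3 T=2 G=5 C=7): 3' end CGG has 3 G/C ✓; GC 12/17 = 70.6%, outside 39.1–54.4% ✗ — fails.
F3 (24 nt, A=7 T=4 G=5 C=8): 3' end CTC has 2 G/C ✓; GC 13/24 = 54.2% ✓ — passes.
F4 (17 nt, A=5 T=5 G=3 C=4): 3' end GAT has 1 G/C ✓; GC 7/17 = 41.2% ✓ — passes.

F3 and F4.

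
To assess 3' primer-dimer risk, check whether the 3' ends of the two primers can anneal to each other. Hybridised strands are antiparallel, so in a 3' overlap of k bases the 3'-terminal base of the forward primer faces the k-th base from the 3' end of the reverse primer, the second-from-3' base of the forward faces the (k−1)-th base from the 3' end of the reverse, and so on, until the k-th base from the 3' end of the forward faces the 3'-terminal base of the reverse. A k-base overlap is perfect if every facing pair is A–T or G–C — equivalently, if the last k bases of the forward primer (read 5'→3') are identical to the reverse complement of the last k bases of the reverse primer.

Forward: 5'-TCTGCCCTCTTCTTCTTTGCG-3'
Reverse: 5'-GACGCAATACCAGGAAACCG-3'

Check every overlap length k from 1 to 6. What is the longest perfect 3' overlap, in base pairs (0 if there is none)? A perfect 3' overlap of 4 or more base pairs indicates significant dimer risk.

Longest perfect overlap: 2 complementary base pairs; below the dimer-risk threshold (threshold 4).

Last 6 bases (5'→3') — forward …TTTGCG, reverse …AAACCG.
Reverse complement of the reverse primer's last 6 bases: CGGTTT; its first k bases are the reverse complement of the reverse primer's last k bases, so a perfect k-base overlap needs the forward primer's last k bases to equal them.
Comparing (forward last k vs required): k=1: G vs C ✗; k=2: CG vs CG ✓; k=3: GCG vs CGG ✗; k=4: TGCG vs CGGT ✗; k=5: TTGCG vs CGGTT ✗; k=6: TTTGCG vs CGGTTT ✗.
Only k = 2 is perfect, so the longest perfect 3' overlap is 2.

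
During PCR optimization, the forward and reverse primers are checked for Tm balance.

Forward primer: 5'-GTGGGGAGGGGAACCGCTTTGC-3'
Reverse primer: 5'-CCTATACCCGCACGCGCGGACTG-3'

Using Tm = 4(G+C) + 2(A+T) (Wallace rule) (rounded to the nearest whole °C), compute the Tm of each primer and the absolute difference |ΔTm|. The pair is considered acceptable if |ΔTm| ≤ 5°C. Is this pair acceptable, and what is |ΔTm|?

Forward: A=3 T=4 G=11 C=4 → Tm = 2·7 + 4·15 = 74°C.
Reverse: A=4 T=3 G=6 C=10 → Tm = 2·7 + 4·16 = 78°C.
|ΔTm| = |74 − 78| = 4°C, ≤ 5°C.

|ΔTm| = 4°C; the pair is acceptable.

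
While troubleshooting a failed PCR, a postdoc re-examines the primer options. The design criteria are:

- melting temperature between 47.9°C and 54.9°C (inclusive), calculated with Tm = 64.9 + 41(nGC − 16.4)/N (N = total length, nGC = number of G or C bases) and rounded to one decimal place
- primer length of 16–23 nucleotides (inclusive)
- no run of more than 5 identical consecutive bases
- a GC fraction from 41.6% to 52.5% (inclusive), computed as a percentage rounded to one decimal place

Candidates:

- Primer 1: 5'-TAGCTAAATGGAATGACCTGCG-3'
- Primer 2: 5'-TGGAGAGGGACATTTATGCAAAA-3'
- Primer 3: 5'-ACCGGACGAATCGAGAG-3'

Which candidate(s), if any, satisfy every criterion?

Primer 1 (22 nt, A=7 T=5 G=6 C=4): Tm = 64.9 + 41·(10 − 16.4)/22 = 53.0°C ✓; length 22 ✓; longest run = 3 ✓; GC 10/22 = 45.5% ✓ — passes.
Primer 2 (23 nt, A=9 T=5 G=7 C=2): Tm = 64.9 + 41·(9 − 16.4)/23 = 51.7°C ✓; length 23 ✓; longest run = 4 ✓; GC 9/23 = 39.1%, outside 41.6–52.5% ✗ — fails.
Primer 3 (17 nt, A=6 T=1 G=6 C=4): Tm = 64.9 + 41·(10 − 16.4)/17 = 49.5°C ✓; length 17 ✓; longest run = 2 ✓; GC 10/17 = 58.8%, outside 41.6–52.5% ✗ — fails.

Primer 1 only.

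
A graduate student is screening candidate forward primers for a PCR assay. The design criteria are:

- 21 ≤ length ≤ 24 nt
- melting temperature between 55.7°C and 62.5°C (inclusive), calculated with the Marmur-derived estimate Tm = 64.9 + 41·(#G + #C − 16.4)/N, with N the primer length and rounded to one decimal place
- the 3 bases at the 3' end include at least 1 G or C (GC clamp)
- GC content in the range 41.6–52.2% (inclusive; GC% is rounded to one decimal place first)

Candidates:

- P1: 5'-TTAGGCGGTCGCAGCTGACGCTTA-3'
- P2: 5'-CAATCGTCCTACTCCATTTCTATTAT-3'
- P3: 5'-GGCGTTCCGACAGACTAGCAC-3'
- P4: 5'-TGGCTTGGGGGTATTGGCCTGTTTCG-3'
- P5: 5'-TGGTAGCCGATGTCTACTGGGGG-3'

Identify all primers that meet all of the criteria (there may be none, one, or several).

P1 (24 nt, A=4 T=6 G=8 C=6): length 24 ✓; Tm = 64.9 + 41·(14 − 16.4)/24 = 60.8°C ✓; 3' end TTA has 0 G/C, need ≥1 ✗; GC 14/24 = 58.3%, outside 41.6–52.2% ✗ — fails.
P2 (26 nt, A=6 T=11 G=1 C=8): length 26, outside 21–24 ✗; Tm = 64.9 + 41·(9 − 16.4)/26 = 53.2°C, outside 55.7–62.5°C ✗; 3' end TAT has 0 G/C, need ≥1 ✗; GC 9/26 = 34.6%, outside 41.6–52.2% ✗ — fails.
P3 (21 nt, A=5 T=3 G=6 C=7): length 21 ✓; Tm = 64.9 + 41·(13 − 16.4)/21 = 58.3°C ✓; 3' end CAC has 2 G/C ✓; GC 13/21 = 61.9%, outside 41.6–52.2% ✗ — fails.
P4 (26 nt, A=1 T=10 G=11 C=4): length 26, outside 21–24 ✗; Tm = 64.9 + 41·(15 − 16.4)/26 = 62.7°C, outside 55.7–62.5°C ✗; 3' end TCG has 2 G/C ✓; GC 15/26 = 57.7%, outside 41.6–52.2% ✗ — fails.
P5 (23 nt, A=3 T=6 G=10 C=4): length 23 ✓; Tm = 64.9 + 41·(14 − 16.4)/23 = 60.6°C ✓; 3' end GGG has 3 G/C ✓; GC 14/23 = 60.9%, outside 41.6–52.2% ✗ — fails.

None of the candidates satisfy all criteria.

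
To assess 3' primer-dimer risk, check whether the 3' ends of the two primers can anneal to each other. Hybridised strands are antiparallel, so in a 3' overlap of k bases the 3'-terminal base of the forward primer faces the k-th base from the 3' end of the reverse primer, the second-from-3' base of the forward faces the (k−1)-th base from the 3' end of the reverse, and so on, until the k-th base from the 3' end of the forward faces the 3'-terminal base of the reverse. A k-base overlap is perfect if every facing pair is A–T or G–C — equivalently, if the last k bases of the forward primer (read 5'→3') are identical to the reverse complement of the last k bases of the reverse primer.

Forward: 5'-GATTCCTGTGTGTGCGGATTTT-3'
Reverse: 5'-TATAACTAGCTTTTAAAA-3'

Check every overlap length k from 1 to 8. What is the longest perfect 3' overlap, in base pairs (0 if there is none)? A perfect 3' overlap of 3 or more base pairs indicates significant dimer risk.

Longest perfect overlap: 4 complementary base pairs; significant dimer risk (threshold 3).

Last 8 bases (5'→3') — forward …CGGATTTT, reverse …TTTTAAAA.
Reverse complement of the reverse primer's last 8 bases: TTTTAAAA; its first k bases are the reverse complement of the reverse primer's last k bases, so a perfect k-base overlap needs the forward primer's last k bases to equal them.
Comparing (forward last k vs required): k=1: T vs T ✓; k=2: TT vs TT ✓; k=3: TTT vs TTT ✓; k=4: TTTT vs TTTT ✓; k=5: ATTTT vs TTTTA ✗; k=6: GATTTT vs TTTTAA ✗; k=7: GGATTTT vs TTTTAAA ✗; k=8: CGGATTTT vs TTTTAAAA ✗.
Perfect overlaps at k = 1, 2, 3, 4; the largest is 4.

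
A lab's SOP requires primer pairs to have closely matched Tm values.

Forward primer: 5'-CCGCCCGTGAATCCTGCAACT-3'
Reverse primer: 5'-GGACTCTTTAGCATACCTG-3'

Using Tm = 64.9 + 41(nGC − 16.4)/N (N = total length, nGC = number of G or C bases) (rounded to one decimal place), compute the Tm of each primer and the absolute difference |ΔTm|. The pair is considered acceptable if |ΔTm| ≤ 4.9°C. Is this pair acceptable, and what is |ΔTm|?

|ΔTm| = 9.4°C; the pair is not acceptable.

Forward: G+C = 13, N = 21 → Tm = 64.9 + 41·(13 − 16.4)/21 = 58.3°C.
Reverse: G+C = 9, N = 19 → Tm = 64.9 + 41·(9 − 16.4)/19 = 48.9°C.
|ΔTm| = |58.3 − 48.9| = 9.4°C, > 4.9°C.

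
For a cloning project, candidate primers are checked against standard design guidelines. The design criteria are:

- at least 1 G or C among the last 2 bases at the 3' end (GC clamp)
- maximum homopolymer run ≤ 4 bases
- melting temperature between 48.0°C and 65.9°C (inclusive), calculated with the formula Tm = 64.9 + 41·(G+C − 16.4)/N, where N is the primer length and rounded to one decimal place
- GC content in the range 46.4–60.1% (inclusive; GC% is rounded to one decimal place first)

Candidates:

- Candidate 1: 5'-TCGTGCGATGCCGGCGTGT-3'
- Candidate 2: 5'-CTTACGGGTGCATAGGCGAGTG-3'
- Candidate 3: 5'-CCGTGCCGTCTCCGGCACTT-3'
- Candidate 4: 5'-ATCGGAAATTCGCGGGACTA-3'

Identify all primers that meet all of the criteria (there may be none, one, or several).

Candidate 1 (19 nt, A=1 T=5 G=8 C=5): 3' end GT has 1 G/C ✓; longest run = 2 ✓; Tm = 64.9 + 41·(13 − 16.4)/19 = 57.6°C ✓; GC 13/19 = 68.4%, outside 46.4–60.1% ✗ — fails.
Candidate 2 (22 nt, A=4 T=5 G=9 C=4): 3' end TG has 1 G/C ✓; longest run = 3 ✓; Tm = 64.9 + 41·(13 − 16.4)/22 = 58.6°C ✓; GC 13/22 = 59.1% ✓ — passes.
Candidate 3 (20 nt, A=1 T=5 G=5 C=9): 3' end TT has 0 G/C, need ≥1 ✗; longest run = 2 ✓; Tm = 64.9 + 41·(14 − 16.4)/20 = 60.0°C ✓; GC 14/20 = 70.0%, outside 46.4–60.1% ✗ — fails.
Candidate 4 (20 nt, A=6 T=4 G=6 C=4): 3' end TA has 0 G/C, need ≥1 ✗; longest run = 3 ✓; Tm = 64.9 + 41·(10 − 16.4)/20 = 51.8°C ✓; GC 10/20 = 50.0% ✓ — fails.

Candidate 2 only.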